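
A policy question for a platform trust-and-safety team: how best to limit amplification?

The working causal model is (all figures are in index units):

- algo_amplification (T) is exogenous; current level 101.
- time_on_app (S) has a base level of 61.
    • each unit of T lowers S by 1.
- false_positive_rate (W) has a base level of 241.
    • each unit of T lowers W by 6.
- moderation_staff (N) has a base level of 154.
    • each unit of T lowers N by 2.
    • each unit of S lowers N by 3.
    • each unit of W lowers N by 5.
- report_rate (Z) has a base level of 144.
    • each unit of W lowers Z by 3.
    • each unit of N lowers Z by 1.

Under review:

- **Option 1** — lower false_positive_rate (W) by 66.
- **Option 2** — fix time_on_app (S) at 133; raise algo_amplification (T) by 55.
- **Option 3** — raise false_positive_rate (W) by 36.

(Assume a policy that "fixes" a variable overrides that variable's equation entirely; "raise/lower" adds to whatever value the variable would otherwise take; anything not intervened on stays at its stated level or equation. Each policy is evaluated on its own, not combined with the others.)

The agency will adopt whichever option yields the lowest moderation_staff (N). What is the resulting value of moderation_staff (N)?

Option 1 (W − 66):
  T = 101
  S = 61 − 101 = -40
  W = 241 − 6·101 (−66 from intervention) = -431
  N = 154 − 2·101 − 3·(-40) − 5·(-431) = 2227
Option 2 (S := 133, T + 55):
  T = 101 + 55 = 156
  S = 133
  W = 241 − 6·156 = -695
  N = 154 − 2·156 − 3·133 − 5·(-695) = 2918
Option 3 (W + 36):
  T = 101
  S = 61 − 101 = -40
  W = 241 − 6·101 (+36 from intervention) = -329
  N = 154 − 2·101 − 3·(-40) − 5·(-329) = 1717
Comparing — Option 1: N=2227, Option 2: N=2918, Option 3: N=1717. Lowest is 1717 (Option 3).

1717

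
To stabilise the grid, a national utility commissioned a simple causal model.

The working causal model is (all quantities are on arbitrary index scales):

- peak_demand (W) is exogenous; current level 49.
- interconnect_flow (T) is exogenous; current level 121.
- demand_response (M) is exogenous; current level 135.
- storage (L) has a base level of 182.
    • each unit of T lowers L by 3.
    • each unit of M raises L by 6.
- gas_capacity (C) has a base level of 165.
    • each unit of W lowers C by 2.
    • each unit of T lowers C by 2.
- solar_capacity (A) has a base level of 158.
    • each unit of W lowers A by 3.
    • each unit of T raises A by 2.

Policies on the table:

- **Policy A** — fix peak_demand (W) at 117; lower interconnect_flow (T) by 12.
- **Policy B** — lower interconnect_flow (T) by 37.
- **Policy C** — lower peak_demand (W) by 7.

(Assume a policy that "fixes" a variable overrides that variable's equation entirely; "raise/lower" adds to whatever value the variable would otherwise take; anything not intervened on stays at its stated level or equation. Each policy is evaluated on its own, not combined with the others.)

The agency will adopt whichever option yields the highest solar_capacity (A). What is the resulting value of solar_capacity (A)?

274

Policy A (W := 117, T − 12):
  W = 117
  T = 121 − 12 = 109
  A = 158 − 3·117 + 2·109 = 25
Policy B (T − 37):
  W = 49
  T = 121 − 37 = 84
  A = 158 − 3·49 + 2·84 = 179
Policy C (W − 7):
  W = 49 − 7 = 42
  T = 121
  A = 158 − 3·42 + 2·121 = 274
Comparing — Policy A: A=25, Policy B: A=179, Policy C: A=274. Highest is 274 (Policy C).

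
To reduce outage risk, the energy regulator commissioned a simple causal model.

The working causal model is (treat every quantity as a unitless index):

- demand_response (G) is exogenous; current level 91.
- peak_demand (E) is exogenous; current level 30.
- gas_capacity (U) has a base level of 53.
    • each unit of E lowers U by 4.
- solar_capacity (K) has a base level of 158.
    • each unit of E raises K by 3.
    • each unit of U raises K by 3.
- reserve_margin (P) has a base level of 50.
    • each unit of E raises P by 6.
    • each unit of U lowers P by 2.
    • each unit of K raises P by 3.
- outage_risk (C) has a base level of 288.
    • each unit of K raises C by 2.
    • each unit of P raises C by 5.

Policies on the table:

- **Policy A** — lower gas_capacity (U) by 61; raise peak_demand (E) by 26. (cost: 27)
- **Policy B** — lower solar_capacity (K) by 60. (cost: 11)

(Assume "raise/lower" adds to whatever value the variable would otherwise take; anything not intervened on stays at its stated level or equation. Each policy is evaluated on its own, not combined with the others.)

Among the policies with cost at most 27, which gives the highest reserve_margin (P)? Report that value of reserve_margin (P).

325

Policy A (U − 61, E + 26):
  E = 30 + 26 = 56
  U = 53 − 4·56 (−61 from intervention) = -232
  K = 158 + 3·56 + 3·(-232) = -370
  P = 50 + 6·56 − 2·(-232) + 3·(-370) = -260
Policy B (K − 60):
  E = 30
  U = 53 − 4·30 = -67
  K = 158 + 3·30 + 3·(-67) (−60 from intervention) = -13
  P = 50 + 6·30 − 2·(-67) + 3·(-13) = 325
Comparing — Policy A: P=-260, Policy B: P=325. Highest is 325 (Policy B).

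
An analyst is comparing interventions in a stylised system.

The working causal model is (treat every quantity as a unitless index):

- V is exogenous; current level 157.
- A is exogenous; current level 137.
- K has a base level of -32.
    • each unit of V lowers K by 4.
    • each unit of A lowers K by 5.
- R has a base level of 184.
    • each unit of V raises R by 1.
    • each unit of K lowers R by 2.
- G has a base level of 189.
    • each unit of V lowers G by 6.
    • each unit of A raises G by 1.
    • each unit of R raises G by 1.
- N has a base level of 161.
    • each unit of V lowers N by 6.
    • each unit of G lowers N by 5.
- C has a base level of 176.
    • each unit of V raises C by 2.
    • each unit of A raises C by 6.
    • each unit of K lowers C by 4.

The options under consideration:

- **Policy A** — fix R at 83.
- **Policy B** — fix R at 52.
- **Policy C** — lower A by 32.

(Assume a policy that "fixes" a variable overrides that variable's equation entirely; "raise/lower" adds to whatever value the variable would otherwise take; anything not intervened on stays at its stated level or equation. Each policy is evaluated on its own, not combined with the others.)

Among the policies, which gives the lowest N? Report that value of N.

Policy A (R := 83):
  V = 157
  A = 137
  K = -32 − 4·157 − 5·137 = -1345
  R = 83
  G = 189 − 6·157 + 137 + 83 = -533
  N = 161 − 6·157 − 5·(-533) = 1884
Policy B (R := 52):
  V = 157
  A = 137
  K = -32 − 4·157 − 5·137 = -1345
  R = 52
  G = 189 − 6·157 + 137 + 52 = -564
  N = 161 − 6·157 − 5·(-564) = 2039
Policy C (A − 32):
  V = 157
  A = 137 − 32 = 105
  K = -32 − 4·157 − 5·105 = -1185
  R = 184 + 157 − 2·(-1185) = 2711
  G = 189 − 6·157 + 105 + 2711 = 2063
  N = 161 − 6·157 − 5·2063 = -11096
Comparing — Policy A: N=1884, Policy B: N=2039, Policy C: N=-11096. Lowest is -11096 (Policy C).

-11096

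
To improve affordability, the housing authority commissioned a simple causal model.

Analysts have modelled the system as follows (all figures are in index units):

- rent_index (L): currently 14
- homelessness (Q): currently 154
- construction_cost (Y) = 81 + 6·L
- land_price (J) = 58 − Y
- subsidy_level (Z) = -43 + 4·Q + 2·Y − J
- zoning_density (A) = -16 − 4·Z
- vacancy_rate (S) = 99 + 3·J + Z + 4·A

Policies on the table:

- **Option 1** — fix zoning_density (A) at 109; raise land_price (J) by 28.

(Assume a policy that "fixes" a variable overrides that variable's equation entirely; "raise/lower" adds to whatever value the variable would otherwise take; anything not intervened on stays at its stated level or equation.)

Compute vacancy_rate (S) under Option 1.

Option 1 (A := 109, J + 28):
  L = 14
  Q = 154
  Y = 81 + 6·14 = 165
  J = 58 − 165 (+28 from intervention) = -79
  Z = -43 + 4·154 + 2·165 − (-79) = 982
  A = 109
  S = 99 + 3·(-79) + 982 + 4·109 = 1280

1280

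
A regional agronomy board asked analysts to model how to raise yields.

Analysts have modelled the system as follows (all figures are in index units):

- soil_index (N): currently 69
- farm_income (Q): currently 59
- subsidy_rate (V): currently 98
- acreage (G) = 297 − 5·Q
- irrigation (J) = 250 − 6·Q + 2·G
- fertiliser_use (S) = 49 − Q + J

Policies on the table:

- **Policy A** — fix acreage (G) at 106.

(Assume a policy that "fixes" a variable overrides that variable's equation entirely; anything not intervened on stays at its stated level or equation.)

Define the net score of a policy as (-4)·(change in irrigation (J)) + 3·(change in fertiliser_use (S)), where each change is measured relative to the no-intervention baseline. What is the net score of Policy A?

Baseline:
  Q = 59
  G = 297 − 5·59 = 2
  J = 250 − 6·59 + 2·2 = -100
  S = 49 − 59 + (-100) = -110
Policy A (G := 106):
  Q = 59
  G = 106
  J = 250 − 6·59 + 2·106 = 108
  S = 49 − 59 + 108 = 98
ΔJ = 108 − (-100) = 208; ΔS = 98 − (-110) = 208
Score = (-4)·208 + 3·208 = -208

-208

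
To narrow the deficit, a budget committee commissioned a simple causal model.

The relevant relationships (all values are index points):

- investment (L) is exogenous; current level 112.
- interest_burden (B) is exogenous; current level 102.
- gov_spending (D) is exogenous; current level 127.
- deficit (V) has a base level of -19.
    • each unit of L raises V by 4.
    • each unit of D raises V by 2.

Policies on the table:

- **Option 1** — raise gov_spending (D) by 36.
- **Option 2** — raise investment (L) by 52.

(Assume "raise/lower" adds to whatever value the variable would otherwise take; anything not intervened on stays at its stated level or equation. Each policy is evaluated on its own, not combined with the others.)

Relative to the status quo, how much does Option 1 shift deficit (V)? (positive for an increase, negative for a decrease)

Baseline:
  L = 112
  D = 127
  V = -19 + 4·112 + 2·127 = 683
Option 1 (D + 36):
  L = 112
  D = 127 + 36 = 163
  V = -19 + 4·112 + 2·163 = 755
Change in V: 755 − 683 = 72

72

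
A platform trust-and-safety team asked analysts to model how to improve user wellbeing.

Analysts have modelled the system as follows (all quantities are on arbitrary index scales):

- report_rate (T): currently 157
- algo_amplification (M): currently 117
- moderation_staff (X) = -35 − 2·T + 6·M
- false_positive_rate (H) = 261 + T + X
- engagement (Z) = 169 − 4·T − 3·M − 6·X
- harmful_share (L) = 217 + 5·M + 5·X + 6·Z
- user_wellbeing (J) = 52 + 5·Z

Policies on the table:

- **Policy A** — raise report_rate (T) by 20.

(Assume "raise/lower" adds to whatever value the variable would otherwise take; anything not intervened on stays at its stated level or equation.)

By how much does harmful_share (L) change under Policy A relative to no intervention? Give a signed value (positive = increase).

760

Baseline:
  T = 157
  M = 117
  X = -35 − 2·157 + 6·117 = 353
  Z = 169 − 4·157 − 3·117 − 6·353 = -2928
  L = 217 + 5·117 + 5·353 + 6·(-2928) = -15001
Policy A (T + 20):
  T = 157 + 20 = 177
  M = 117
  X = -35 − 2·177 + 6·117 = 313
  Z = 169 − 4·177 − 3·117 − 6·313 = -2768
  L = 217 + 5·117 + 5·313 + 6·(-2768) = -14241
Change in L: -14241 − (-15001) = 760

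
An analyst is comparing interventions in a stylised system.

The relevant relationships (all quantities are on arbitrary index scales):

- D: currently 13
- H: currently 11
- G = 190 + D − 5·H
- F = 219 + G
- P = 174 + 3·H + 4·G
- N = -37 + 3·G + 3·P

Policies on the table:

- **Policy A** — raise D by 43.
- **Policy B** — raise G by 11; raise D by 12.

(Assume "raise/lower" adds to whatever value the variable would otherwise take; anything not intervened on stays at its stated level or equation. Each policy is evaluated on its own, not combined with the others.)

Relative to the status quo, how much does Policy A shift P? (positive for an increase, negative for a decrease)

Baseline:
  D = 13
  H = 11
  G = 190 + 13 − 5·11 = 148
  P = 174 + 3·11 + 4·148 = 799
Policy A (D + 43):
  D = 13 + 43 = 56
  H = 11
  G = 190 + 56 − 5·11 = 191
  P = 174 + 3·11 + 4·191 = 971
Change in P: 971 − 799 = 172

172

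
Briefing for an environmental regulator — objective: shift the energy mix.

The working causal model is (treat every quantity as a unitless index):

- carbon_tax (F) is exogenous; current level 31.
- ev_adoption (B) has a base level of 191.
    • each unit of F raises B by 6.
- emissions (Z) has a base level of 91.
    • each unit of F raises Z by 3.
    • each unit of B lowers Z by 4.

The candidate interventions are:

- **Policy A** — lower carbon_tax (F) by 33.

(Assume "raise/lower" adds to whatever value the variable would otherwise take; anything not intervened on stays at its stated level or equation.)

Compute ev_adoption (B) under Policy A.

179

Policy A (F − 33):
  F = 31 − 33 = -2
  B = 191 + 6·(-2) = 179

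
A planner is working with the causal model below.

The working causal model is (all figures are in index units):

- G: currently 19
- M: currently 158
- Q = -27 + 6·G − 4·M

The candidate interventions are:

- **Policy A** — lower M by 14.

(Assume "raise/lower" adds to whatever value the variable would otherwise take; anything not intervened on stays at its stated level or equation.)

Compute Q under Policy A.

-489

Policy A (M − 14):
  G = 19
  M = 158 − 14 = 144
  Q = -27 + 6·19 − 4·144 = -489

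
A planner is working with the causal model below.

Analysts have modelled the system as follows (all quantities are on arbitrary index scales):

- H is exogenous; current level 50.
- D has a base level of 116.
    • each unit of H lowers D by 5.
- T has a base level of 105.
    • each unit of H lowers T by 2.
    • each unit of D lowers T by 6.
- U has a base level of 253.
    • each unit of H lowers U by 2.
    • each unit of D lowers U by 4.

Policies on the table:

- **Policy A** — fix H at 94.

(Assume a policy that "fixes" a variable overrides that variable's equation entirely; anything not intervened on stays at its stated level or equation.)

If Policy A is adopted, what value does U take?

Policy A (H := 94):
  H = 94
  D = 116 − 5·94 = -354
  U = 253 − 2·94 − 4·(-354) = 1481

1481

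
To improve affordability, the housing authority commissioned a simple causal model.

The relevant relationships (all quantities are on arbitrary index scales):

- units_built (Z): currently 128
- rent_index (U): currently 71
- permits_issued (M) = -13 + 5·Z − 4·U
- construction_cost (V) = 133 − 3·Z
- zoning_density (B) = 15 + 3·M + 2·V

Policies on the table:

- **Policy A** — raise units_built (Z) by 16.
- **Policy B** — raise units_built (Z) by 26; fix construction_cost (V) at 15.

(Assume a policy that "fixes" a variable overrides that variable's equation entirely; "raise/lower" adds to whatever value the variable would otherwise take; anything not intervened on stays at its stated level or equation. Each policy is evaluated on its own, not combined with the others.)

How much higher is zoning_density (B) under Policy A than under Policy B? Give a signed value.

-778

Policy A (Z + 16):
  Z = 128 + 16 = 144
  U = 71
  M = -13 + 5·144 − 4·71 = 423
  V = 133 − 3·144 = -299
  B = 15 + 3·423 + 2·(-299) = 686
Policy B (Z + 26, V := 15):
  Z = 128 + 26 = 154
  U = 71
  M = -13 + 5·154 − 4·71 = 473
  V = 15
  B = 15 + 3·473 + 2·15 = 1464
B: 686 − 1464 = -778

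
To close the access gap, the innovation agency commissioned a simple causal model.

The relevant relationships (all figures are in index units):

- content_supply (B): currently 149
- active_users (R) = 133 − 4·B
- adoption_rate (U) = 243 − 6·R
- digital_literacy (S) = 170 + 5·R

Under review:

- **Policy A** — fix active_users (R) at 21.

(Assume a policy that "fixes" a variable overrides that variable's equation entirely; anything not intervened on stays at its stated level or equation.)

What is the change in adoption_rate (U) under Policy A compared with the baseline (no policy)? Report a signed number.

-2904

Baseline:
  B = 149
  R = 133 − 4·149 = -463
  U = 243 − 6·(-463) = 3021
Policy A (R := 21):
  B = 149
  R = 21
  U = 243 − 6·21 = 117
Change in U: 117 − 3021 = -2904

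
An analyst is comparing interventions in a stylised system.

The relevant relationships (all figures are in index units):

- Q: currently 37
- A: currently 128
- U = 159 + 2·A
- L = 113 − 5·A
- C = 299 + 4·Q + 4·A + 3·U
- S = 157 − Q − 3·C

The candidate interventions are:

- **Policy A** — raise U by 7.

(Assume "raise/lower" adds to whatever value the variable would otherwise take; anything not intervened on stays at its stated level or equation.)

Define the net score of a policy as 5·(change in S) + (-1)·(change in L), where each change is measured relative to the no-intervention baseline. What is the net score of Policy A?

Baseline:
  Q = 37
  A = 128
  U = 159 + 2·128 = 415
  L = 113 − 5·128 = -527
  C = 299 + 4·37 + 4·128 + 3·415 = 2204
  S = 157 − 37 − 3·2204 = -6492
Policy A (U + 7):
  Q = 37
  A = 128
  U = 159 + 2·128 (+7 from intervention) = 422
  L = 113 − 5·128 = -527
  C = 299 + 4·37 + 4·128 + 3·422 = 2225
  S = 157 − 37 − 3·2225 = -6555
ΔS = -6555 − (-6492) = -63; ΔL = -527 − (-527) = 0
Score = 5·(-63) + (-1)·0 = -315

-315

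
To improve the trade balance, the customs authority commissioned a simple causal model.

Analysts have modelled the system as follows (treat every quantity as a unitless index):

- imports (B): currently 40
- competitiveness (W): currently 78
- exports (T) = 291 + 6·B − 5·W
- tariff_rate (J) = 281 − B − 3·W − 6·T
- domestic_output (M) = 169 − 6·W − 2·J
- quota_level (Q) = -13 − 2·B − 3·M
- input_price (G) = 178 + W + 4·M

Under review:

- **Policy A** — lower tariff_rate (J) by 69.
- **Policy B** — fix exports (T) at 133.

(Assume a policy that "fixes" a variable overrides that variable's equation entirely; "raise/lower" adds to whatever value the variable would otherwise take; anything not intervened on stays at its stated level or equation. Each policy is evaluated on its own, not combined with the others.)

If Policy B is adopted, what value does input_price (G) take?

Policy B (T := 133):
  B = 40
  W = 78
  T = 133
  J = 281 − 40 − 3·78 − 6·133 = -791
  M = 169 − 6·78 − 2·(-791) = 1283
  G = 178 + 78 + 4·1283 = 5388

5388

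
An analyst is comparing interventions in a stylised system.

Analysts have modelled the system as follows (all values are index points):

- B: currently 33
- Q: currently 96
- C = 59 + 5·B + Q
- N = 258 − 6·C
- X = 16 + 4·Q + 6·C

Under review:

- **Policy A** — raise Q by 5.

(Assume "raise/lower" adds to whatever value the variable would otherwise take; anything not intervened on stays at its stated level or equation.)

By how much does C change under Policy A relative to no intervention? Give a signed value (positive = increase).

Baseline:
  B = 33
  Q = 96
  C = 59 + 5·33 + 96 = 320
Policy A (Q + 5):
  B = 33
  Q = 96 + 5 = 101
  C = 59 + 5·33 + 101 = 325
Change in C: 325 − 320 = 5

5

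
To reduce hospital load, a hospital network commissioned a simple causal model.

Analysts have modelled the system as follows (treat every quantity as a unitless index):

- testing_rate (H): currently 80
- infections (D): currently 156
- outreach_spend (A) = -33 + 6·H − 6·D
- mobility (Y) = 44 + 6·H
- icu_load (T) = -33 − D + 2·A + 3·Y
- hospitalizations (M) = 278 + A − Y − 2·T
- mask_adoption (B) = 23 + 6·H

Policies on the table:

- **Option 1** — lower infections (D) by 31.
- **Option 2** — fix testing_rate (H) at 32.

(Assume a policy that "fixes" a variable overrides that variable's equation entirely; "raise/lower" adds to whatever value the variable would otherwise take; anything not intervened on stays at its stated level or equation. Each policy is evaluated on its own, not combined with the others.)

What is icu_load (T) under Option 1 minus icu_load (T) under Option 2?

Option 1 (D − 31):
  H = 80
  D = 156 − 31 = 125
  A = -33 + 6·80 − 6·125 = -303
  Y = 44 + 6·80 = 524
  T = -33 − 125 + 2·(-303) + 3·524 = 808
Option 2 (H := 32):
  H = 32
  D = 156
  A = -33 + 6·32 − 6·156 = -777
  Y = 44 + 6·32 = 236
  T = -33 − 156 + 2·(-777) + 3·236 = -1035
T: 808 − (-1035) = 1843

1843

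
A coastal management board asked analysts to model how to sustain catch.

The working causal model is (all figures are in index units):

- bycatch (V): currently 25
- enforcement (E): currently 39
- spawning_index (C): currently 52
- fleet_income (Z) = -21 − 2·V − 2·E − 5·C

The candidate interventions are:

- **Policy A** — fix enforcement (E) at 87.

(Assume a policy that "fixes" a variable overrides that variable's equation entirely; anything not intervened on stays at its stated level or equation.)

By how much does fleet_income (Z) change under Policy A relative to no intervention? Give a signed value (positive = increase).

-96

Baseline:
  V = 25
  E = 39
  C = 52
  Z = -21 − 2·25 − 2·39 − 5·52 = -409
Policy A (E := 87):
  V = 25
  E = 87
  C = 52
  Z = -21 − 2·25 − 2·87 − 5·52 = -505
Change in Z: -505 − (-409) = -96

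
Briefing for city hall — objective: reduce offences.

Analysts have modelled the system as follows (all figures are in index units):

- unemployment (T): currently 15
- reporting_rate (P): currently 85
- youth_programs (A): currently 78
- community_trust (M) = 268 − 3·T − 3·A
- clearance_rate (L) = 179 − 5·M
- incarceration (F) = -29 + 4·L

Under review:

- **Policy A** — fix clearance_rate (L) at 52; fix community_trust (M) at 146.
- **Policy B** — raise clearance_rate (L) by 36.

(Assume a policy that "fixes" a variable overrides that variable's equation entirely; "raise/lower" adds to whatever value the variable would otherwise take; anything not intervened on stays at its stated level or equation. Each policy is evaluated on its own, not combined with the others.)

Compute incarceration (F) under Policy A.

179

Policy A (L := 52, M := 146):
  T = 15
  A = 78
  M = 146
  L = 52
  F = -29 + 4·52 = 179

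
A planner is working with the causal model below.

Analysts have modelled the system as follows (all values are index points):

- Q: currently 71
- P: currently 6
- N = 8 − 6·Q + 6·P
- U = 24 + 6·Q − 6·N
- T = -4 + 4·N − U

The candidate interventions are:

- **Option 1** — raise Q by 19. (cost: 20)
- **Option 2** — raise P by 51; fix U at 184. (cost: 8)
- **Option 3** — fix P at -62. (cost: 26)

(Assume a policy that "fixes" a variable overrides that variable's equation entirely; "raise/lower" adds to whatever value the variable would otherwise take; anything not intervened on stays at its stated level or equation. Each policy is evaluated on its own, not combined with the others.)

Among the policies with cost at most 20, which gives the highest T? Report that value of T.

-492

Option 1 (Q + 19):
  Q = 71 + 19 = 90
  P = 6
  N = 8 − 6·90 + 6·6 = -496
  U = 24 + 6·90 − 6·(-496) = 3540
  T = -4 + 4·(-496) − 3540 = -5528
Option 2 (P + 51, U := 184):
  Q = 71
  P = 6 + 51 = 57
  N = 8 − 6·71 + 6·57 = -76
  U = 184
  T = -4 + 4·(-76) − 184 = -492
Comparing — Option 1: T=-5528, Option 2: T=-492. Highest is -492 (Option 2).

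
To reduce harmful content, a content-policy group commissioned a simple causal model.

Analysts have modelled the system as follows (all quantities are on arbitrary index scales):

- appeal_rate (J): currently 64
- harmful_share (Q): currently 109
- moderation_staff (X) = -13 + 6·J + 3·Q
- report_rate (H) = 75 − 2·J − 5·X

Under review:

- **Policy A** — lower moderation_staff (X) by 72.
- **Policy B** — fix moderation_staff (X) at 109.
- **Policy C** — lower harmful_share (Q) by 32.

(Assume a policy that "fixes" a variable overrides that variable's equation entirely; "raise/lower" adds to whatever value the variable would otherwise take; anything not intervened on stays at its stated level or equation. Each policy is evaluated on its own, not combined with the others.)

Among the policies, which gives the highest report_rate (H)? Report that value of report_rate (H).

-598

Policy A (X − 72):
  J = 64
  Q = 109
  X = -13 + 6·64 + 3·109 (−72 from intervention) = 626
  H = 75 − 2·64 − 5·626 = -3183
Policy B (X := 109):
  J = 64
  Q = 109
  X = 109
  H = 75 − 2·64 − 5·109 = -598
Policy C (Q − 32):
  J = 64
  Q = 109 − 32 = 77
  X = -13 + 6·64 + 3·77 = 602
  H = 75 − 2·64 − 5·602 = -3063
Comparing — Policy A: H=-3183, Policy B: H=-598, Policy C: H=-3063. Highest is -598 (Policy B).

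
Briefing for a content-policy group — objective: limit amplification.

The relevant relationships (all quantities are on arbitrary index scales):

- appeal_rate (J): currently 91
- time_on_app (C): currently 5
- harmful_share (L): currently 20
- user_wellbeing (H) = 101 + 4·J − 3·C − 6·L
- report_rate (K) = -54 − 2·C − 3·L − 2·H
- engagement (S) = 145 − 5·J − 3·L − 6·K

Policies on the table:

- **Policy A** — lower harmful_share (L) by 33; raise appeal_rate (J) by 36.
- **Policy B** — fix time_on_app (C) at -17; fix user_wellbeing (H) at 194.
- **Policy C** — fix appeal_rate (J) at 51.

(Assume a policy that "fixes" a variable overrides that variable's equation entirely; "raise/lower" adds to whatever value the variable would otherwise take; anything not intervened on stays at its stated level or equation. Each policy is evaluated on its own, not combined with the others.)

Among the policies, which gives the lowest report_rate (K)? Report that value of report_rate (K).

-1369

Policy A (L − 33, J + 36):
  J = 91 + 36 = 127
  C = 5
  L = 20 − 33 = -13
  H = 101 + 4·127 − 3·5 − 6·(-13) = 672
  K = -54 − 2·5 − 3·(-13) − 2·672 = -1369
Policy B (C := -17, H := 194):
  J = 91
  C = -17
  L = 20
  H = 194
  K = -54 − 2·(-17) − 3·20 − 2·194 = -468
Policy C (J := 51):
  J = 51
  C = 5
  L = 20
  H = 101 + 4·51 − 3·5 − 6·20 = 170
  K = -54 − 2·5 − 3·20 − 2·170 = -464
Comparing — Policy A: K=-1369, Policy B: K=-468, Policy C: K=-464. Lowest is -1369 (Policy A).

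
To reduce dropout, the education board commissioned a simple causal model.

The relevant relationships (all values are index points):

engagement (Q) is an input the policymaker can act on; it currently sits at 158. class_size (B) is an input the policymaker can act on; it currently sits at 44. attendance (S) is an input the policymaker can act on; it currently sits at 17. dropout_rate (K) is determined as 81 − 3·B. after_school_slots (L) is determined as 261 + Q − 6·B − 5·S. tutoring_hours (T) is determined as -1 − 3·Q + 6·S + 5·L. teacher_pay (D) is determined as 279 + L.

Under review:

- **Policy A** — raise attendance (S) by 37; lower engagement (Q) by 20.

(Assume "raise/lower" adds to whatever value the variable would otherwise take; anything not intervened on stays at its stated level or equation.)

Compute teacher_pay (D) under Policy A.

144

Policy A (S + 37, Q − 20):
  Q = 158 − 20 = 138
  B = 44
  S = 17 + 37 = 54
  L = 261 + 138 − 6·44 − 5·54 = -135
  D = 279 + (-135) = 144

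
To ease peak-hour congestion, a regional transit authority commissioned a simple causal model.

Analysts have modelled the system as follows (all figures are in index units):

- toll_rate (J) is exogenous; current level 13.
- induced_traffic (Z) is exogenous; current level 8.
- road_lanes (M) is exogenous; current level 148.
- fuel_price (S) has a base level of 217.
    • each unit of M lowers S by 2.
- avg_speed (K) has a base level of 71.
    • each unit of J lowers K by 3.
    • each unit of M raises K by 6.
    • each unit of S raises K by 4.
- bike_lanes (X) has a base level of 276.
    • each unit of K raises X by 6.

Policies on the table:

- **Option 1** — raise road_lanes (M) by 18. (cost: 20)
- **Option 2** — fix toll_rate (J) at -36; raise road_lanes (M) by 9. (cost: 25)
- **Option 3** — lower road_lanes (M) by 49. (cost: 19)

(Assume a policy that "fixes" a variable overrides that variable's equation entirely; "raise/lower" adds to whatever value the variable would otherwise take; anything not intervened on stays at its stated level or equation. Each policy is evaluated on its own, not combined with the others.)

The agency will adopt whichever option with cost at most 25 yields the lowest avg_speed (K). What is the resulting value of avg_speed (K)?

568

Option 1 (M + 18):
  J = 13
  M = 148 + 18 = 166
  S = 217 − 2·166 = -115
  K = 71 − 3·13 + 6·166 + 4·(-115) = 568
Option 2 (J := -36, M + 9):
  J = -36
  M = 148 + 9 = 157
  S = 217 − 2·157 = -97
  K = 71 − 3·(-36) + 6·157 + 4·(-97) = 733
Option 3 (M − 49):
  J = 13
  M = 148 − 49 = 99
  S = 217 − 2·99 = 19
  K = 71 − 3·13 + 6·99 + 4·19 = 702
Comparing — Option 1: K=568, Option 2: K=733, Option 3: K=702. Lowest is 568 (Option 1).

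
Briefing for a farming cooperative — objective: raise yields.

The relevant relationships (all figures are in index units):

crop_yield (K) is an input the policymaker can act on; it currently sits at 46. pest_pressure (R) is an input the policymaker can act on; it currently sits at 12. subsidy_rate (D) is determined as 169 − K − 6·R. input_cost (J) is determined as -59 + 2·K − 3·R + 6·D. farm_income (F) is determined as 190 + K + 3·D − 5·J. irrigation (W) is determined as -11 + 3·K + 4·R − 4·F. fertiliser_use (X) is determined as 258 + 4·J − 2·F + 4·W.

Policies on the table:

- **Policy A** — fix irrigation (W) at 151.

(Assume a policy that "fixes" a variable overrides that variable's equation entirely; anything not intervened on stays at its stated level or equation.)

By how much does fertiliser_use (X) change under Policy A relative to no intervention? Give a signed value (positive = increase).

Baseline:
  K = 46
  R = 12
  D = 169 − 46 − 6·12 = 51
  J = -59 + 2·46 − 3·12 + 6·51 = 303
  F = 190 + 46 + 3·51 − 5·303 = -1126
  W = -11 + 3·46 + 4·12 − 4·(-1126) = 4679
  X = 258 + 4·303 − 2·(-1126) + 4·4679 = 22438
Policy A (W := 151):
  K = 46
  R = 12
  D = 169 − 46 − 6·12 = 51
  J = -59 + 2·46 − 3·12 + 6·51 = 303
  F = 190 + 46 + 3·51 − 5·303 = -1126
  W = 151
  X = 258 + 4·303 − 2·(-1126) + 4·151 = 4326
Change in X: 4326 − 22438 = -18112

-18112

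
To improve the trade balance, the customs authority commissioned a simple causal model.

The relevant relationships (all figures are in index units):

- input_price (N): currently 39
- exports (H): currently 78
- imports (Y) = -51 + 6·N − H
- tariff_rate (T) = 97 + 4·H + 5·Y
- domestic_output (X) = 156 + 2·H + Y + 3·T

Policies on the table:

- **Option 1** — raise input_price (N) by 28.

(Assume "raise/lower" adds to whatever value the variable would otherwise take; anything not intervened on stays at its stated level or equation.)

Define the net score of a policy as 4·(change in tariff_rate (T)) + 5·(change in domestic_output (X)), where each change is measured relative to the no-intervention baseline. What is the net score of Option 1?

16800

Baseline:
  N = 39
  H = 78
  Y = -51 + 6·39 − 78 = 105
  T = 97 + 4·78 + 5·105 = 934
  X = 156 + 2·78 + 105 + 3·934 = 3219
Option 1 (N + 28):
  N = 39 + 28 = 67
  H = 78
  Y = -51 + 6·67 − 78 = 273
  T = 97 + 4·78 + 5·273 = 1774
  X = 156 + 2·78 + 273 + 3·1774 = 5907
ΔT = 1774 − 934 = 840; ΔX = 5907 − 3219 = 2688
Score = 4·840 + 5·2688 = 16800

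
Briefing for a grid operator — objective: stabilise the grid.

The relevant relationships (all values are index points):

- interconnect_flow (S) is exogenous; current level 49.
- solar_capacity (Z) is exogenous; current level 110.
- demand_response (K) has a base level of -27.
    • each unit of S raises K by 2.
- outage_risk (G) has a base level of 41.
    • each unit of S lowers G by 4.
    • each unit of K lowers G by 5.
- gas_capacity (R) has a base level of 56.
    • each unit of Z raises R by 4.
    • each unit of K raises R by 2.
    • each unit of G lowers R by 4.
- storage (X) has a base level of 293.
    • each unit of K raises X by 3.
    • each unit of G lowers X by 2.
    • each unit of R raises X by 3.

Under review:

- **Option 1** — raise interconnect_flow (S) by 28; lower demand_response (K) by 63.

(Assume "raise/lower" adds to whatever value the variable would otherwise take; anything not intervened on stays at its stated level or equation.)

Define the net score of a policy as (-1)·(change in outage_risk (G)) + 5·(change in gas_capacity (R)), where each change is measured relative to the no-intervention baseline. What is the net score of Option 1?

Baseline:
  S = 49
  Z = 110
  K = -27 + 2·49 = 71
  G = 41 − 4·49 − 5·71 = -510
  R = 56 + 4·110 + 2·71 − 4·(-510) = 2678
Option 1 (S + 28, K − 63):
  S = 49 + 28 = 77
  Z = 110
  K = -27 + 2·77 (−63 from intervention) = 64
  G = 41 − 4·77 − 5·64 = -587
  R = 56 + 4·110 + 2·64 − 4·(-587) = 2972
ΔG = -587 − (-510) = -77; ΔR = 2972 − 2678 = 294
Score = (-1)·(-77) + 5·294 = 1547

1547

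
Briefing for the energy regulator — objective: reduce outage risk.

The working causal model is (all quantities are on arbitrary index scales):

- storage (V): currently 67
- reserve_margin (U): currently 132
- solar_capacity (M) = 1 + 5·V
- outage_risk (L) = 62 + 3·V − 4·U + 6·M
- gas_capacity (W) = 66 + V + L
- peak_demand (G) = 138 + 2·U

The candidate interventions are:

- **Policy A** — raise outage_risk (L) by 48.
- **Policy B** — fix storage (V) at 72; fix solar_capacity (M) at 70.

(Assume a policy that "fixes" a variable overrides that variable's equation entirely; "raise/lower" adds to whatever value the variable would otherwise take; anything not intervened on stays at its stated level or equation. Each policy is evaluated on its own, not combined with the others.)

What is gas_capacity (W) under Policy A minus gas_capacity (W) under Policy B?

1624

Policy A (L + 48):
  V = 67
  U = 132
  M = 1 + 5·67 = 336
  L = 62 + 3·67 − 4·132 + 6·336 (+48 from intervention) = 1799
  W = 66 + 67 + 1799 = 1932
Policy B (V := 72, M := 70):
  V = 72
  U = 132
  M = 70
  L = 62 + 3·72 − 4·132 + 6·70 = 170
  W = 66 + 72 + 170 = 308
W: 1932 − 308 = 1624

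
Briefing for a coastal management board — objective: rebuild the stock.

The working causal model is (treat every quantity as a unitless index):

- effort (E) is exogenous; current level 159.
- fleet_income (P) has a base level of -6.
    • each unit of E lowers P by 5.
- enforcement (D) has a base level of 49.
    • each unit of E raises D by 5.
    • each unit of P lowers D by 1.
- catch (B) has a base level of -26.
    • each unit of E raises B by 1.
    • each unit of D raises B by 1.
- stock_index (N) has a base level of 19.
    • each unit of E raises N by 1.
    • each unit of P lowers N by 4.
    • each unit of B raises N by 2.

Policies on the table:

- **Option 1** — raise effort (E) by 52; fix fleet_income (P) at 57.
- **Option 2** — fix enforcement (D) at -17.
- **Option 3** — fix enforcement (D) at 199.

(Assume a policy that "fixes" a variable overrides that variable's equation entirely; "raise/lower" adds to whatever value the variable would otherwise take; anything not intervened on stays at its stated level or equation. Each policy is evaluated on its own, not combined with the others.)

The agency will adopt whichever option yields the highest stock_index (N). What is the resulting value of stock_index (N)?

4046

Option 1 (E + 52, P := 57):
  E = 159 + 52 = 211
  P = 57
  D = 49 + 5·211 − 57 = 1047
  B = -26 + 211 + 1047 = 1232
  N = 19 + 211 − 4·57 + 2·1232 = 2466
Option 2 (D := -17):
  E = 159
  P = -6 − 5·159 = -801
  D = -17
  B = -26 + 159 + (-17) = 116
  N = 19 + 159 − 4·(-801) + 2·116 = 3614
Option 3 (D := 199):
  E = 159
  P = -6 − 5·159 = -801
  D = 199
  B = -26 + 159 + 199 = 332
  N = 19 + 159 − 4·(-801) + 2·332 = 4046
Comparing — Option 1: N=2466, Option 2: N=3614, Option 3: N=4046. Highest is 4046 (Option 3).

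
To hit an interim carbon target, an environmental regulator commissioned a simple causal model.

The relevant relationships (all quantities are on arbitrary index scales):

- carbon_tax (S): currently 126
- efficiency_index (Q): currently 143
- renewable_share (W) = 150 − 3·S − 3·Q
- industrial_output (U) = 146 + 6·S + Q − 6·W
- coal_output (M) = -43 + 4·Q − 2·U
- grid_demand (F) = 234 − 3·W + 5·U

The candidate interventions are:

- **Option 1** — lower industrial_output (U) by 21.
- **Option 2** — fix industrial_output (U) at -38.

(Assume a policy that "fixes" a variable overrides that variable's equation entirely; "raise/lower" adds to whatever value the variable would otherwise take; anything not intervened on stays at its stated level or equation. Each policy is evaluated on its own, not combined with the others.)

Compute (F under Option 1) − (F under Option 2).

25020

Option 1 (U − 21):
  S = 126
  Q = 143
  W = 150 − 3·126 − 3·143 = -657
  U = 146 + 6·126 + 143 − 6·(-657) (−21 from intervention) = 4966
  F = 234 − 3·(-657) + 5·4966 = 27035
Option 2 (U := -38):
  S = 126
  Q = 143
  W = 150 − 3·126 − 3·143 = -657
  U = -38
  F = 234 − 3·(-657) + 5·(-38) = 2015
F: 27035 − 2015 = 25020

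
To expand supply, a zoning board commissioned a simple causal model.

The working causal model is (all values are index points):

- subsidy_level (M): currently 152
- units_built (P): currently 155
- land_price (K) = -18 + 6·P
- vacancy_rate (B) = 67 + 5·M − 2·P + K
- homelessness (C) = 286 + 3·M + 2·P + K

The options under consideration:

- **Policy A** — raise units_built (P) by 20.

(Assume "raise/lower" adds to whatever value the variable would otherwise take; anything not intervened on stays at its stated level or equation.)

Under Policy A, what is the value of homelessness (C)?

2124

Policy A (P + 20):
  M = 152
  P = 155 + 20 = 175
  K = -18 + 6·175 = 1032
  C = 286 + 3·152 + 2·175 + 1032 = 2124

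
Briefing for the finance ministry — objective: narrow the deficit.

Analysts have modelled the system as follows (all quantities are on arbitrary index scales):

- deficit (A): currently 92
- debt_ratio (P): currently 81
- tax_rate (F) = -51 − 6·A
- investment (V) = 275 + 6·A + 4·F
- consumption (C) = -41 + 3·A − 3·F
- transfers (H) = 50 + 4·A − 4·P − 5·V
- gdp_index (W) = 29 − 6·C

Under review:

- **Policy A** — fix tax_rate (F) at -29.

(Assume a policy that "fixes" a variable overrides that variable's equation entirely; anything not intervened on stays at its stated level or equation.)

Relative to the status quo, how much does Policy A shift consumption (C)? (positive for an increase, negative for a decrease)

-1722

Baseline:
  A = 92
  F = -51 − 6·92 = -603
  C = -41 + 3·92 − 3·(-603) = 2044
Policy A (F := -29):
  A = 92
  F = -29
  C = -41 + 3·92 − 3·(-29) = 322
Change in C: 322 − 2044 = -1722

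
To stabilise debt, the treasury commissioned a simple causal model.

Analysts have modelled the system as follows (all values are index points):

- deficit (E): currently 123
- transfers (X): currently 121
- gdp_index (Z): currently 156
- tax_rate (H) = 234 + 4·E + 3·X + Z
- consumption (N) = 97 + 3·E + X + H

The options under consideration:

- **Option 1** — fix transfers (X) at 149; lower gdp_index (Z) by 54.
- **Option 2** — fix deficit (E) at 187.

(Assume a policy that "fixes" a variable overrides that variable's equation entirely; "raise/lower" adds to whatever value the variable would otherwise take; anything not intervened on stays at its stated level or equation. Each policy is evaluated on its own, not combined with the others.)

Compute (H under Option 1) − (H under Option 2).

-226

Option 1 (X := 149, Z − 54):
  E = 123
  X = 149
  Z = 156 − 54 = 102
  H = 234 + 4·123 + 3·149 + 102 = 1275
Option 2 (E := 187):
  E = 187
  X = 121
  Z = 156
  H = 234 + 4·187 + 3·121 + 156 = 1501
H: 1275 − 1501 = -226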